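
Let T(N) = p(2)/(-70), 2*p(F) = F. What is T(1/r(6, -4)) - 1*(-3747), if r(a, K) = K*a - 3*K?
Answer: 262289/70 ≈ 3747.0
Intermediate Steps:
p(F) = F/2
r(a, K) = -3*K + K*a
T(N) = -1/70 (T(N) = ((1/2)*2)/(-70) = 1*(-1/70) = -1/70)
T(1/r(6, -4)) - 1*(-3747) = -1/70 - 1*(-3747) = -1/70 + 3747 = 262289/70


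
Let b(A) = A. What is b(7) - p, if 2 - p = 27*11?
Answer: 302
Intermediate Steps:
p = -295 (p = 2 - 27*11 = 2 - 1*297 = 2 - 297 = -295)
b(7) - p = 7 - 1*(-295) = 7 + 295 = 302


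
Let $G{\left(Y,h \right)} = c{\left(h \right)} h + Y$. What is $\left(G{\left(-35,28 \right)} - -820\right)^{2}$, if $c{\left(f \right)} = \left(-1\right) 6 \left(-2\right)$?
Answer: $1256641$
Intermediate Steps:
$c{\left(f \right)} = 12$ ($c{\left(f \right)} = \left(-6\right) \left(-2\right) = 12$)
$G{\left(Y,h \right)} = Y + 12 h$ ($G{\left(Y,h \right)} = 12 h + Y = Y + 12 h$)
$\left(G{\left(-35,28 \right)} - -820\right)^{2} = \left(\left(-35 + 12 \cdot 28\right) - -820\right)^{2} = \left(\left(-35 + 336\right) + 820\right)^{2} = \left(301 + 820\right)^{2} = 1121^{2} = 1256641$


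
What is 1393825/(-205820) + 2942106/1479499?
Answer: -291323687351/60902096836 ≈ -4.7835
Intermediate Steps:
1393825/(-205820) + 2942106/1479499 = 1393825*(-1/205820) + 2942106*(1/1479499) = -278765/41164 + 2942106/1479499 = -291323687351/60902096836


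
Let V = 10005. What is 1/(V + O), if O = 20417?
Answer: 1/30422 ≈ 3.2871e-5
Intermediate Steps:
1/(V + O) = 1/(10005 + 20417) = 1/30422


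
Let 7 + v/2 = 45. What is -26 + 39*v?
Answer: 2938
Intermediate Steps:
v = 76 (v = -14 + 2*45 = -14 + 90 = 76)
-26 + 39*v = -26 + 39*76 = -26 + 2964 = 2938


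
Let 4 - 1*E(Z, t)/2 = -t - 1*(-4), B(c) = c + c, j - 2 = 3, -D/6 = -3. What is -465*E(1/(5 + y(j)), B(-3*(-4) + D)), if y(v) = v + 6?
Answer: -55800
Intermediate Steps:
D = 18 (D = -6*(-3) = 18)
j = 5 (j = 2 + 3 = 5)
B(c) = 2*c
y(v) = 6 + v
E(Z, t) = 2*t (E(Z, t) = 8 - 2*(-t - 1*(-4)) = 8 - 2*(-t + 4) = 8 - 2*(4 - t) = 8 + (-8 + 2*t) = 2*t)
-465*E(1/(5 + y(j)), B(-3*(-4) + D)) = -930*2*(-3*(-4) + 18) = -930*2*(12 + 18) = -930*2*30 = -930*60 = -465*120 = -55800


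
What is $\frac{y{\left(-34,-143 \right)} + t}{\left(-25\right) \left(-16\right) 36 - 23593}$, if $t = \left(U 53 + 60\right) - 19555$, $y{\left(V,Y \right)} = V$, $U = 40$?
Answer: $\frac{17409}{9193} \approx 1.8937$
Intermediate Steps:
$t = -17375$ ($t = \left(40 \cdot 53 + 60\right) - 19555 = \left(2120 + 60\right) - 19555 = 2180 - 19555 = -17375$)
$\frac{y{\left(-34,-143 \right)} + t}{\left(-25\right) \left(-16\right) 36 - 23593} = \frac{-34 - 17375}{\left(-25\right) \left(-16\right) 36 - 23593} = - \frac{17409}{400 \cdot 36 - 23593} = - \frac{17409}{14400 - 23593} = - \frac{17409}{-9193} = \left(-17409\right) \left(- \frac{1}{9193}\right) = \frac{17409}{9193}$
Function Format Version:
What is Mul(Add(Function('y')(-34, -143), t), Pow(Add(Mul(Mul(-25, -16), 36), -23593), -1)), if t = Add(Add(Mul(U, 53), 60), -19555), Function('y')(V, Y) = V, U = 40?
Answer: Rational(17409, 9193) ≈ 1.8937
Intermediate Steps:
t = -17375 (t = Add(Add(Mul(40, 53), 60), -19555) = Add(Add(2120, 60), -19555) = Add(2180, -19555) = -17375)
Mul(Add(Function('y')(-34, -143), t), Pow(Add(Mul(Mul(-25, -16), 36), -23593), -1)) = Mul(Add(-34, -17375), Pow(Add(Mul(Mul(-25, -16), 36), -23593), -1)) = Mul(-17409, Pow(Add(Mul(400, 36), -23593), -1)) = Mul(-17409, Pow(Add(14400, -23593), -1)) = Mul(-17409, Pow(-9193, -1)) = Mul(-17409, Rational(-1, 9193)) = Rational(17409, 9193)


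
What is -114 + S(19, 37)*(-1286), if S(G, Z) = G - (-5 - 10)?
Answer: -43838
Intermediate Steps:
S(G, Z) = 15 + G (S(G, Z) = G - 1*(-15) = G + 15 = 15 + G)
-114 + S(19, 37)*(-1286) = -114 + (15 + 19)*(-1286) = -114 + 34*(-1286) = -114 - 43724 = -43838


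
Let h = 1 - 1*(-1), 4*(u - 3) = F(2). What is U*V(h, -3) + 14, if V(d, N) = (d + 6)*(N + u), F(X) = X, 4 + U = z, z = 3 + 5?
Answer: 30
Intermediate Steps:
z = 8
U = 4 (U = -4 + 8 = 4)
u = 7/2 (u = 3 + (1/4)*2 = 3 + 1/2 = 7/2 ≈ 3.5000)
h = 2 (h = 1 + 1 = 2)
V(d, N) = (6 + d)*(7/2 + N) (V(d, N) = (d + 6)*(N + 7/2) = (6 + d)*(7/2 + N))
U*V(h, -3) + 14 = 4*(21 + 6*(-3) + (7/2)*2 - 3*2) + 14 = 4*(21 - 18 + 7 - 6) + 14 = 4*4 + 14 = 16 + 14 = 30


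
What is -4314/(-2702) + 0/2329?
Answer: 2157/1351 ≈ 1.5966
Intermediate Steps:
-4314/(-2702) + 0/2329 = -4314*(-1/2702) + 0*(1/2329) = 2157/1351 + 0 = 2157/1351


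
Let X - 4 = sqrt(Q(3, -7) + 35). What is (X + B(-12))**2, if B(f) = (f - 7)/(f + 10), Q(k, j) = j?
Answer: 841/4 + 54*sqrt(7) ≈ 353.12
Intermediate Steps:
B(f) = (-7 + f)/(10 + f)
X = 4 + 2*sqrt(7) (X = 4 + sqrt(-7 + 35) = 4 + sqrt(28) = 4 + 2*sqrt(7) ≈ 9.2915)
(X + B(-12))**2 = ((4 + 2*sqrt(7)) + (-7 - 12)/(10 - 12))**2 = ((4 + 2*sqrt(7)) - 19/(-2))**2 = ((4 + 2*sqrt(7)) - 1/2*(-19))**2 = ((4 + 2*sqrt(7)) + 19/2)**2 = (27/2 + 2*sqrt(7))**2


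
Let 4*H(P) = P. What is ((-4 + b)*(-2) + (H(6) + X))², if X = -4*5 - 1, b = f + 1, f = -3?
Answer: 225/4 ≈ 56.250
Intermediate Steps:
b = -2 (b = -3 + 1 = -2)
H(P) = P/4
X = -21 (X = -20 - 1 = -21)
((-4 + b)*(-2) + (H(6) + X))² = ((-4 - 2)*(-2) + ((¼)*6 - 21))² = (-6*(-2) + (3/2 - 21))² = (12 - 39/2)² = (-15/2)² = 225/4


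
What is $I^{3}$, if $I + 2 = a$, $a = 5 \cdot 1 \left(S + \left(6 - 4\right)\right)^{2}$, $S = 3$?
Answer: $1860867$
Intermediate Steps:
$a = 125$ ($a = 5 \cdot 1 \left(3 + \left(6 - 4\right)\right)^{2} = 5 \left(3 + 2\right)^{2} = 5 \cdot 5^{2} = 5 \cdot 25 = 125$)
$I = 123$ ($I = -2 + 125 = 123$)
$I^{3} = 123^{3} = 1860867$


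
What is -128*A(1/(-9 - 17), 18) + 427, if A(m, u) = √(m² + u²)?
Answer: 427 - 320*√8761/13 ≈ -1877.0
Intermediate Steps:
-128*A(1/(-9 - 17), 18) + 427 = -128*√((1/(-9 - 17))² + 18²) + 427 = -128*√((1/(-26))² + 324) + 427 = -128*√((-1/26)² + 324) + 427 = -128*√(1/676 + 324) + 427 = -320*√8761/13 + 427 = 427 - 320*√8761/13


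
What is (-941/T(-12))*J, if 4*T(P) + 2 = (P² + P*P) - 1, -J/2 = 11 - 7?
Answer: 30112/285 ≈ 105.66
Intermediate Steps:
J = -8 (J = -2*(11 - 7) = -2*4 = -8)
T(P) = -¾ + P²/2 (T(P) = -½ + ((P² + P*P) - 1)/4 = -½ + ((P² + P²) - 1)/4 = -½ + (2*P² - 1)/4 = -½ + (-1 + 2*P²)/4 = -½ + (-¼ + P²/2) = -¾ + P²/2)
(-941/T(-12))*J = -941/(-¾ + (½)*(-12)²)*(-8) = -941/(-¾ + (½)*144)*(-8) = -941/(-¾ + 72)*(-8) = -941/285/4*(-8) = -941*4/285*(-8) = -3764/285*(-8) = 30112/285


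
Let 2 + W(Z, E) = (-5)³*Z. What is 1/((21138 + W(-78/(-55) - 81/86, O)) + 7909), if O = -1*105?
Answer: 946/27420245 ≈ 3.4500e-5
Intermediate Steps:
O = -105
W(Z, E) = -2 - 125*Z (W(Z, E) = -2 + (-5)³*Z = -2 - 125*Z)
1/((21138 + W(-78/(-55) - 81/86, O)) + 7909) = 1/((21138 + (-2 - 125*(-78/(-55) - 81/86))) + 7909) = 1/((21138 + (-2 - 125*(-78*(-1/55) - 81*1/86))) + 7909) = 1/((21138 + (-2 - 125*(78/55 - 81/86))) + 7909) = 1/((21138 + (-2 - 125*2253/4730)) + 7909) = 1/((21138 + (-2 - 56325/946)) + 7909) = 1/((21138 - 58217/946) + 7909) = 1/(19938331/946 + 7909) = 1/(27420245/946) = 946/27420245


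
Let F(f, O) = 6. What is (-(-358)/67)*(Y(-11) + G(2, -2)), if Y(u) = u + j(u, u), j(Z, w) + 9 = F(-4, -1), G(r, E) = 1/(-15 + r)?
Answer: -65514/871 ≈ -75.217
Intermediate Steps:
j(Z, w) = -3 (j(Z, w) = -9 + 6 = -3)
Y(u) = -3 + u (Y(u) = u - 3 = -3 + u)
(-(-358)/67)*(Y(-11) + G(2, -2)) = (-(-358)/67)*((-3 - 11) + 1/(-15 + 2)) = (-(-358)/67)*(-14 + 1/(-13)) = (-1*(-358/67))*(-14 - 1/13) = (358/67)*(-183/13) = -65514/871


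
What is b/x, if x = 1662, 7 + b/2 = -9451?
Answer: -9458/831 ≈ -11.381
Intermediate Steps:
b = -18916 (b = -14 + 2*(-9451) = -14 - 18902 = -18916)
b/x = -18916/1662 = -18916*1/1662 = -9458/831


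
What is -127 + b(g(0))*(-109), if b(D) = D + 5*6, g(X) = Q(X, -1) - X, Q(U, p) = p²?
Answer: -3506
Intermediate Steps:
g(X) = 1 - X (g(X) = (-1)² - X = 1 - X)
b(D) = 30 + D (b(D) = D + 30 = 30 + D)
-127 + b(g(0))*(-109) = -127 + (30 + (1 - 1*0))*(-109) = -127 + (30 + (1 + 0))*(-109) = -127 + (30 + 1)*(-109) = -127 + 31*(-109) = -127 - 3379 = -3506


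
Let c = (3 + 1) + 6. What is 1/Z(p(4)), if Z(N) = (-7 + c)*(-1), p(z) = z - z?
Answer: -⅓ ≈ -0.33333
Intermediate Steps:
p(z) = 0
c = 10 (c = 4 + 6 = 10)
Z(N) = -3 (Z(N) = (-7 + 10)*(-1) = 3*(-1) = -3)
1/Z(p(4)) = 1/(-3) = -⅓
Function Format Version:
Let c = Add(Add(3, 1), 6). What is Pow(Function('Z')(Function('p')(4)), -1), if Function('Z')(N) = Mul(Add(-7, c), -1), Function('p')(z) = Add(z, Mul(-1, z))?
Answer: Rational(-1, 3) ≈ -0.33333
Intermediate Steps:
Function('p')(z) = 0
c = 10 (c = Add(4, 6) = 10)
Function('Z')(N) = -3 (Function('Z')(N) = Mul(Add(-7, 10), -1) = Mul(3, -1) = -3)
Pow(Function('Z')(Function('p')(4)), -1) = Pow(-3, -1) = Rational(-1, 3)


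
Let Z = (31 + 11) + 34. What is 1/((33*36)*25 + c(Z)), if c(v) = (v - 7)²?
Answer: 1/34461 ≈ 2.9018e-5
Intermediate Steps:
Z = 76 (Z = 42 + 34 = 76)
c(v) = (-7 + v)²
1/((33*36)*25 + c(Z)) = 1/((33*36)*25 + (-7 + 76)²) = 1/(1188*25 + 69²) = 1/(29700 + 4761) = 1/34461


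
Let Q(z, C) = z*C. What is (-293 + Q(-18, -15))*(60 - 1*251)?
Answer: 4393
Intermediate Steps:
Q(z, C) = C*z
(-293 + Q(-18, -15))*(60 - 1*251) = (-293 - 15*(-18))*(60 - 1*251) = (-293 + 270)*(60 - 251) = -23*(-191) = 4393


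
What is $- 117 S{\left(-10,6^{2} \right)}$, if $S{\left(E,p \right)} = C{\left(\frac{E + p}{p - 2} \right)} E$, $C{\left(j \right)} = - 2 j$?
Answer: $- \frac{30420}{17} \approx -1789.4$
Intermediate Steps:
$S{\left(E,p \right)} = - \frac{2 E \left(E + p\right)}{-2 + p}$ ($S{\left(E,p \right)} = - 2 \frac{E + p}{p - 2} E = - 2 \frac{E + p}{-2 + p} E = - \frac{2 \left(E + p\right)}{-2 + p} E = - \frac{2 E \left(E + p\right)}{-2 + p}$)
$- 117 S{\left(-10,6^{2} \right)} = - 117 \cdot 2 \left(-10\right) \frac{1}{-2 + 6^{2}} \left(\left(-1\right) \left(-10\right) - 6^{2}\right) = - 117 \cdot 2 \left(-10\right) \frac{1}{-2 + 36} \left(10 - 36\right) = - 117 \cdot 2 \left(-10\right) \frac{1}{34} \left(10 - 36\right) = - 117 \cdot 2 \left(-10\right) \frac{1}{34} \left(-26\right) = \left(-117\right) \frac{260}{17} = - \frac{30420}{17}$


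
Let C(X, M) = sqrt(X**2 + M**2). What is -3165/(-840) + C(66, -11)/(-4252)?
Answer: 211/56 - 11*sqrt(37)/4252 ≈ 3.7521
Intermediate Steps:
C(X, M) = sqrt(M**2 + X**2)
-3165/(-840) + C(66, -11)/(-4252) = -3165/(-840) + sqrt((-11)**2 + 66**2)/(-4252) = -3165*(-1/840) + sqrt(121 + 4356)*(-1/4252) = 211/56 + sqrt(4477)*(-1/4252) = 211/56 + (11*sqrt(37))*(-1/4252) = 211/56 - 11*sqrt(37)/4252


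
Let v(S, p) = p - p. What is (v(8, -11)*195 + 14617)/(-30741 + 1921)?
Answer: -14617/28820 ≈ -0.50718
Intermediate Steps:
v(S, p) = 0
(v(8, -11)*195 + 14617)/(-30741 + 1921) = (0*195 + 14617)/(-30741 + 1921) = (0 + 14617)/(-28820) = 14617*(-1/28820) = -14617/28820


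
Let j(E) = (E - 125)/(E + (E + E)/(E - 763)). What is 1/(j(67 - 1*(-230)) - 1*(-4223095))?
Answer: 17226/72747044489 ≈ 2.3679e-7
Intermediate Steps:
j(E) = (-125 + E)/(E + 2*E/(-763 + E)) (j(E) = (-125 + E)/(E + (2*E)/(-763 + E)) = (-125 + E)/(E + 2*E/(-763 + E)))
1/(j(67 - 1*(-230)) - 1*(-4223095)) = 1/((95375 + (67 - 1*(-230))² - 888*(67 - 1*(-230)))/((67 - 1*(-230))*(-761 + (67 - 1*(-230)))) - 1*(-4223095)) = 1/((95375 + (67 + 230)² - 888*(67 + 230))/((67 + 230)*(-761 + (67 + 230))) + 4223095) = 1/((95375 + 297² - 888*297)/(297*(-761 + 297)) + 4223095) = 1/((1/297)*(95375 + 88209 - 263736)/(-464) + 4223095) = 1/((1/297)*(-1/464)*(-80152) + 4223095) = 1/(10019/17226 + 4223095) = 1/(72747044489/17226) = 17226/72747044489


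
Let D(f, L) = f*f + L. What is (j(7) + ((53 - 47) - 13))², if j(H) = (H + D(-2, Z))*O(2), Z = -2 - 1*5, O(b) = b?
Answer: 1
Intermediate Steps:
Z = -7 (Z = -2 - 5 = -7)
D(f, L) = L + f² (D(f, L) = f² + L = L + f²)
j(H) = -6 + 2*H (j(H) = (H + (-7 + (-2)²))*2 = (H + (-7 + 4))*2 = (H - 3)*2 = (-3 + H)*2 = -6 + 2*H)
(j(7) + ((53 - 47) - 13))² = ((-6 + 2*7) + ((53 - 47) - 13))² = ((-6 + 14) + (6 - 13))² = (8 - 7)² = 1² = 1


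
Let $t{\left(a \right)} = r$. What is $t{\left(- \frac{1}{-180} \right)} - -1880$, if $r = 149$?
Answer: $2029$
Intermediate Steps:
$t{\left(a \right)} = 149$
$t{\left(- \frac{1}{-180} \right)} - -1880 = 149 - -1880 = 149 + 1880 = 2029$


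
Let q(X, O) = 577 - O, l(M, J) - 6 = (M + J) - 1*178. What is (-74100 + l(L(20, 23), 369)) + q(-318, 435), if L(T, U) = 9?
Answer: -73752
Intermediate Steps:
l(M, J) = -172 + J + M (l(M, J) = 6 + ((M + J) - 1*178) = 6 + ((J + M) - 178) = 6 + (-178 + J + M) = -172 + J + M)
(-74100 + l(L(20, 23), 369)) + q(-318, 435) = (-74100 + (-172 + 369 + 9)) + (577 - 1*435) = (-74100 + 206) + (577 - 435) = -73894 + 142 = -73752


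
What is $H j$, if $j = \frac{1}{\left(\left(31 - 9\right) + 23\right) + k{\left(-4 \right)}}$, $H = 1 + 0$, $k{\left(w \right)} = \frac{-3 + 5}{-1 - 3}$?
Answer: $\frac{2}{89} \approx 0.022472$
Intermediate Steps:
$k{\left(w \right)} = - \frac{1}{2}$ ($k{\left(w \right)} = \frac{2}{-4} = 2 \left(- \frac{1}{4}\right) = - \frac{1}{2}$)
$H = 1$
$j = \frac{2}{89}$ ($j = \frac{1}{\left(\left(31 - 9\right) + 23\right) - \frac{1}{2}} = \frac{1}{\left(22 + 23\right) - \frac{1}{2}} = \frac{1}{45 - \frac{1}{2}} = \frac{1}{\frac{89}{2}} = \frac{2}{89} \approx 0.022472$)
$H j = 1 \cdot \frac{2}{89} = \frac{2}{89}$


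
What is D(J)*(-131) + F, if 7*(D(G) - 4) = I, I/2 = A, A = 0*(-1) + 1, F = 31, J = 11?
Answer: -3713/7 ≈ -530.43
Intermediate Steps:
A = 1 (A = 0 + 1 = 1)
I = 2 (I = 2*1 = 2)
D(G) = 30/7 (D(G) = 4 + (⅐)*2 = 4 + 2/7 = 30/7)
D(J)*(-131) + F = (30/7)*(-131) + 31 = -3930/7 + 31 = -3713/7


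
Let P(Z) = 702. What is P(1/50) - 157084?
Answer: -156382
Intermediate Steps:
P(1/50) - 157084 = 702 - 157084 = -156382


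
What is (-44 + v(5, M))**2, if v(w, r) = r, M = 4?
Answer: 1600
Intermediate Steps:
(-44 + v(5, M))**2 = (-44 + 4)**2 = (-40)**2 = 1600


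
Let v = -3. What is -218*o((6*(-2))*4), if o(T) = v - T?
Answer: -9810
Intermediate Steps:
o(T) = -3 - T
-218*o((6*(-2))*4) = -218*(-3 - 6*(-2)*4) = -218*(-3 - (-12)*4) = -218*(-3 - 1*(-48)) = -218*(-3 + 48) = -218*45 = -9810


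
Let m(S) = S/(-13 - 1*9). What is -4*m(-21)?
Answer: -42/11 ≈ -3.8182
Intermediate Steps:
m(S) = -S/22 (m(S) = S/(-13 - 9) = S/(-22) = S*(-1/22) = -S/22)
-4*m(-21) = -(-2)*(-21)/11 = -4*21/22 = -42/11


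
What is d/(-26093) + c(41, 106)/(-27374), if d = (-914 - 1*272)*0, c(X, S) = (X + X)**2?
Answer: -3362/13687 ≈ -0.24563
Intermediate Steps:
c(X, S) = 4*X**2 (c(X, S) = (2*X)**2 = 4*X**2)
d = 0 (d = (-914 - 272)*0 = -1186*0 = 0)
d/(-26093) + c(41, 106)/(-27374) = 0/(-26093) + (4*41**2)/(-27374) = 0*(-1/26093) + (4*1681)*(-1/27374) = 0 + 6724*(-1/27374) = 0 - 3362/13687 = -3362/13687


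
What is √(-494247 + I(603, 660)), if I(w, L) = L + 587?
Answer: 10*I*√4930 ≈ 702.14*I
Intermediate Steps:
I(w, L) = 587 + L
√(-494247 + I(603, 660)) = √(-494247 + (587 + 660)) = √(-494247 + 1247) = √(-493000) = 10*I*√4930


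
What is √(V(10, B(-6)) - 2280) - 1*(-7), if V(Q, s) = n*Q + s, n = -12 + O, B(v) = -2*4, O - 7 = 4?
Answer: 7 + I*√2298 ≈ 7.0 + 47.937*I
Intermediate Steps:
O = 11 (O = 7 + 4 = 11)
B(v) = -8
n = -1 (n = -12 + 11 = -1)
V(Q, s) = s - Q (V(Q, s) = -Q + s = s - Q)
√(V(10, B(-6)) - 2280) - 1*(-7) = √((-8 - 1*10) - 2280) - 1*(-7) = √((-8 - 10) - 2280) + 7 = √(-18 - 2280) + 7 = √(-2298) + 7 = I*√2298 + 7 = 7 + I*√2298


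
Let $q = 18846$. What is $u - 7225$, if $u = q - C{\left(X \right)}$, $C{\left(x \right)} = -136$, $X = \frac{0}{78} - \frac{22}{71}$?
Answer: $11757$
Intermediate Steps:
$X = - \frac{22}{71}$ ($X = 0 \cdot \frac{1}{78} - \frac{22}{71} = 0 - \frac{22}{71} = - \frac{22}{71} \approx -0.30986$)
$u = 18982$ ($u = 18846 - -136 = 18846 + 136 = 18982$)
$u - 7225 = 18982 - 7225 = 11757$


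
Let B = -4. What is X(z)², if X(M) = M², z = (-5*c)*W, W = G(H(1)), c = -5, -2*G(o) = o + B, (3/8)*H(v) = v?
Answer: 6250000/81 ≈ 77161.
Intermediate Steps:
H(v) = 8*v/3
G(o) = 2 - o/2 (G(o) = -(o - 4)/2 = -(-4 + o)/2 = 2 - o/2)
W = ⅔ (W = 2 - 4/3 = ⅔ ≈ 0.66667)
z = 50/3 (z = -5*(-5)*(⅔) = 25*(⅔) = 50/3 ≈ 16.667)
X(z)² = ((50/3)²)² = (2500/9)² = 6250000/81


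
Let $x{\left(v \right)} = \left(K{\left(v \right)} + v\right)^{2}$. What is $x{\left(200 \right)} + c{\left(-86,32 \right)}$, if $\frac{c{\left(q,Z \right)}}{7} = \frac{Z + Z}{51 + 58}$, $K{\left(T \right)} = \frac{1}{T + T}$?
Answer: $\frac{697689120109}{17440000} \approx 40005.0$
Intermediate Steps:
$K{\left(T \right)} = \frac{1}{2 T}$
$c{\left(q,Z \right)} = \frac{14 Z}{109}$ ($c{\left(q,Z \right)} = 7 \frac{Z + Z}{51 + 58} = 7 \frac{2 Z}{109} = \frac{14 Z}{109}$)
$x{\left(v \right)} = \left(v + \frac{1}{2 v}\right)^{2}$ ($x{\left(v \right)} = \left(\frac{1}{2 v} + v\right)^{2} = \left(v + \frac{1}{2 v}\right)^{2}$)
$x{\left(200 \right)} + c{\left(-86,32 \right)} = \left(200 + \frac{1}{2 \cdot 200}\right)^{2} + \frac{14}{109} \cdot 32 = \left(200 + \frac{1}{2} \cdot \frac{1}{200}\right)^{2} + \frac{448}{109} = \left(200 + \frac{1}{400}\right)^{2} + \frac{448}{109} = \left(\frac{80001}{400}\right)^{2} + \frac{448}{109} = \frac{6400160001}{160000} + \frac{448}{109} = \frac{697689120109}{17440000}$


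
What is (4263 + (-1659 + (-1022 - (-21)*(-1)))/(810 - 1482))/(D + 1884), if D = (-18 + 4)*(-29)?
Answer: 204817/109920 ≈ 1.8633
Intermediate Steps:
D = 406 (D = -14*(-29) = 406)
(4263 + (-1659 + (-1022 - (-21)*(-1)))/(810 - 1482))/(D + 1884) = (4263 + (-1659 + (-1022 - (-21)*(-1)))/(810 - 1482))/(406 + 1884) = (4263 + (-1659 + (-1022 - 1*21))/(-672))/2290 = (4263 + (-1659 + (-1022 - 21))*(-1/672))*(1/2290) = (4263 + (-1659 - 1043)*(-1/672))*(1/2290) = (4263 - 2702*(-1/672))*(1/2290) = (4263 + 193/48)*(1/2290) = (204817/48)*(1/2290) = 204817/109920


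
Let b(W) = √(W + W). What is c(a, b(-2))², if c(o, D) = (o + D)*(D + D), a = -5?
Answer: -336 + 320*I ≈ -336.0 + 320.0*I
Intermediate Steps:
b(W) = √2*√W (b(W) = √(2*W) = √2*√W)
c(o, D) = 2*D*(D + o) (c(o, D) = (D + o)*(2*D) = 2*D*(D + o))
c(a, b(-2))² = (2*(√2*√(-2))*(√2*√(-2) - 5))² = (2*(√2*(I*√2))*(√2*(I*√2) - 5))² = (2*(2*I)*(2*I - 5))² = (2*(2*I)*(-5 + 2*I))² = (4*I*(-5 + 2*I))² = -16*(-5 + 2*I)²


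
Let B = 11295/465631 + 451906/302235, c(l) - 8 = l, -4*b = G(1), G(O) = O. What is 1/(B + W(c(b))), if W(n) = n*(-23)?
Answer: -562919941140/99485138760161 ≈ -0.0056583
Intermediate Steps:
b = -¼ (b = -¼*1 = -¼ ≈ -0.25000)
c(l) = 8 + l
W(n) = -23*n
B = 213835187011/140729985285 (B = 11295*(1/465631) + 451906*(1/302235) = 11295/465631 + 451906/302235 = 213835187011/140729985285 ≈ 1.5195)
1/(B + W(c(b))) = 1/(213835187011/140729985285 - 23*(8 - ¼)) = 1/(213835187011/140729985285 - 23*31/4) = 1/(213835187011/140729985285 - 713/4) = 1/(-99485138760161/562919941140) = -562919941140/99485138760161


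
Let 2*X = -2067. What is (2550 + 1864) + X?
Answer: 6761/2 ≈ 3380.5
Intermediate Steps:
X = -2067/2 (X = (½)*(-2067) = -2067/2 ≈ -1033.5)
(2550 + 1864) + X = (2550 + 1864) - 2067/2 = 4414 - 2067/2 = 6761/2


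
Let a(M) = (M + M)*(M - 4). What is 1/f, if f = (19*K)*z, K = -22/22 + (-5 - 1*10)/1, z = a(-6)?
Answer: -1/36480 ≈ -2.7412e-5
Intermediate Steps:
a(M) = 2*M*(-4 + M) (a(M) = (2*M)*(-4 + M) = 2*M*(-4 + M))
z = 120 (z = 2*(-6)*(-4 - 6) = 2*(-6)*(-10) = 120)
K = -16 (K = -22*1/22 + (-5 - 10)*1 = -1 - 15*1 = -1 - 15 = -16)
f = -36480 (f = (19*(-16))*120 = -304*120 = -36480)
1/f = 1/(-36480) = -1/36480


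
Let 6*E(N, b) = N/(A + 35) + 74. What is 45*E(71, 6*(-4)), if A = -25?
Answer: 2433/4 ≈ 608.25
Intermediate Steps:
E(N, b) = 37/3 + N/60 (E(N, b) = (N/(-25 + 35) + 74)/6 = (N/10 + 74)/6 = (74 + N/10)/6 = 37/3 + N/60)
45*E(71, 6*(-4)) = 45*(37/3 + (1/60)*71) = 45*(37/3 + 71/60) = 45*(811/60) = 2433/4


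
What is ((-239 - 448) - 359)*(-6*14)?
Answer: 87864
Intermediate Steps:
((-239 - 448) - 359)*(-6*14) = (-687 - 359)*(-84) = -1046*(-84) = 87864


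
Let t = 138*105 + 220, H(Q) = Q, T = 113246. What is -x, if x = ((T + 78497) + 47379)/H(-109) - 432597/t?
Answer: 3564637693/1603390 ≈ 2223.2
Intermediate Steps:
t = 14710 (t = 14490 + 220 = 14710)
x = -3564637693/1603390 (x = ((113246 + 78497) + 47379)/(-109) - 432597/14710 = (191743 + 47379)*(-1/109) - 432597*1/14710 = 239122*(-1/109) - 432597/14710 = -239122/109 - 432597/14710 = -3564637693/1603390 ≈ -2223.2)
-x = -1*(-3564637693/1603390) = 3564637693/1603390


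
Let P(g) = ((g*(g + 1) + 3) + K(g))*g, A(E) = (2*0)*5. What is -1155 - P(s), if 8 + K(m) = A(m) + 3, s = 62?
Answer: -243203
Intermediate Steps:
A(E) = 0 (A(E) = 0*5 = 0)
K(m) = -5 (K(m) = -8 + (0 + 3) = -8 + 3 = -5)
P(g) = g*(-2 + g*(1 + g)) (P(g) = ((g*(g + 1) + 3) - 5)*g = ((g*(1 + g) + 3) - 5)*g = ((3 + g*(1 + g)) - 5)*g = (-2 + g*(1 + g))*g = g*(-2 + g*(1 + g)))
-1155 - P(s) = -1155 - 62*(-2 + 62 + 62**2) = -1155 - 62*(-2 + 62 + 3844) = -1155 - 62*3904 = -1155 - 1*242048 = -1155 - 242048 = -243203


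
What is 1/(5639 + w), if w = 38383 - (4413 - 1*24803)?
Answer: 1/64412 ≈ 1.5525e-5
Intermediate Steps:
w = 58773 (w = 38383 - (4413 - 24803) = 38383 - 1*(-20390) = 38383 + 20390 = 58773)
1/(5639 + w) = 1/(5639 + 58773) = 1/64412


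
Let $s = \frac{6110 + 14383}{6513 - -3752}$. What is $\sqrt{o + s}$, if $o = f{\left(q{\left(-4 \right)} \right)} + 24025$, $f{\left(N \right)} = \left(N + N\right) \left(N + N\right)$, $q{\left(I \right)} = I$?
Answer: $\frac{\sqrt{2538473710670}}{10265} \approx 155.21$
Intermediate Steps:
$s = \frac{20493}{10265}$ ($s = \frac{20493}{6513 + 3752} = \frac{20493}{10265} \approx 1.9964$)
$f{\left(N \right)} = 4 N^{2}$ ($f{\left(N \right)} = 2 N 2 N = 4 N^{2}$)
$o = 24089$ ($o = 4 \left(-4\right)^{2} + 24025 = 4 \cdot 16 + 24025 = 64 + 24025 = 24089$)
$\sqrt{o + s} = \sqrt{24089 + \frac{20493}{10265}} = \sqrt{\frac{247294078}{10265}} = \frac{\sqrt{2538473710670}}{10265}$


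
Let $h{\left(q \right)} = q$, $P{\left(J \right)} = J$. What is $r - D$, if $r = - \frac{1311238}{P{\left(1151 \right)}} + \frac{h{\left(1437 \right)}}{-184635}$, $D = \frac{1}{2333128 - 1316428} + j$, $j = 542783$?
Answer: $- \frac{2611598846845169273}{4801419635100} \approx -5.4392 \cdot 10^{5}$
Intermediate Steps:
$D = \frac{551847476101}{1016700}$ ($D = \frac{1}{2333128 - 1316428} + 542783 = \frac{1}{1016700} + 542783 = \frac{551847476101}{1016700} \approx 5.4278 \cdot 10^{5}$)
$r = - \frac{80700694039}{70838295}$ ($r = - \frac{1311238}{1151} + \frac{1437}{-184635} = \left(-1311238\right) \frac{1}{1151} + 1437 \left(- \frac{1}{184635}\right) = - \frac{1311238}{1151} - \frac{479}{61545} = - \frac{80700694039}{70838295} \approx -1139.2$)
$r - D = - \frac{80700694039}{70838295} - \frac{551847476101}{1016700} = - \frac{2611598846845169273}{4801419635100}$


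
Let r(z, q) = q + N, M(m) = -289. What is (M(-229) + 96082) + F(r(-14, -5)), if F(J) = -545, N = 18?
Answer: 95248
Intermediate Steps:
r(z, q) = 18 + q (r(z, q) = q + 18 = 18 + q)
(M(-229) + 96082) + F(r(-14, -5)) = (-289 + 96082) - 545 = 95793 - 545 = 95248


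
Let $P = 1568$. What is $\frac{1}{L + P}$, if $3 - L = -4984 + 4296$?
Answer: $\frac{1}{2259} \approx 0.00044267$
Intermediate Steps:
$L = 691$ ($L = 3 - \left(-4984 + 4296\right) = 3 - -688 = 3 + 688 = 691$)
$\frac{1}{L + P} = \frac{1}{691 + 1568} = \frac{1}{2259}$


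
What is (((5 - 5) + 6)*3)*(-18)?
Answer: -324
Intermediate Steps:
(((5 - 5) + 6)*3)*(-18) = ((0 + 6)*3)*(-18) = (6*3)*(-18) = 18*(-18) = -324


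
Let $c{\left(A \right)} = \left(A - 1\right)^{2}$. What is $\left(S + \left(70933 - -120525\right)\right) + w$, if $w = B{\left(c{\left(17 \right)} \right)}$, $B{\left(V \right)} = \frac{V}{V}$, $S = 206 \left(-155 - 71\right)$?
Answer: $144903$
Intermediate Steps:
$S = -46556$ ($S = 206 \left(-226\right) = -46556$)
$c{\left(A \right)} = \left(-1 + A\right)^{2}$
$B{\left(V \right)} = 1$
$w = 1$
$\left(S + \left(70933 - -120525\right)\right) + w = \left(-46556 + \left(70933 - -120525\right)\right) + 1 = \left(-46556 + \left(70933 + 120525\right)\right) + 1 = \left(-46556 + 191458\right) + 1 = 144902 + 1 = 144903$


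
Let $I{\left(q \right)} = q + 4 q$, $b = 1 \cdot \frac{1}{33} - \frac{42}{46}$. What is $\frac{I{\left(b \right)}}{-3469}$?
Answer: $\frac{3350}{2632971} \approx 0.0012723$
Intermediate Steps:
$b = - \frac{670}{759}$ ($b = 1 \cdot \frac{1}{33} - \frac{21}{23} = \frac{1}{33} - \frac{21}{23} = - \frac{670}{759} \approx -0.88274$)
$I{\left(q \right)} = 5 q$
$\frac{I{\left(b \right)}}{-3469} = \frac{5 \left(- \frac{670}{759}\right)}{-3469} = \left(- \frac{3350}{759}\right) \left(- \frac{1}{3469}\right) = \frac{3350}{2632971}$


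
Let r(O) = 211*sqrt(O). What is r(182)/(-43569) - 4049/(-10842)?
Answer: 4049/10842 - 211*sqrt(182)/43569 ≈ 0.30812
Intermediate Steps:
r(182)/(-43569) - 4049/(-10842) = (211*sqrt(182))/(-43569) - 4049/(-10842) = (211*sqrt(182))*(-1/43569) - 4049*(-1/10842) = -211*sqrt(182)/43569 + 4049/10842 = 4049/10842 - 211*sqrt(182)/43569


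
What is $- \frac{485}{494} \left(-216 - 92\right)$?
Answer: $\frac{74690}{247} \approx 302.39$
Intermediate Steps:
$- \frac{485}{494} \left(-216 - 92\right) = \left(-485\right) \frac{1}{494} \left(-308\right) = \left(- \frac{485}{494}\right) \left(-308\right) = \frac{74690}{247}$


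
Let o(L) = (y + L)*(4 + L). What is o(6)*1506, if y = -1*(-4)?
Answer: 150600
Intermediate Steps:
y = 4
o(L) = (4 + L)² (o(L) = (4 + L)*(4 + L) = (4 + L)²)
o(6)*1506 = (16 + 6² + 8*6)*1506 = (16 + 36 + 48)*1506 = 100*1506 = 150600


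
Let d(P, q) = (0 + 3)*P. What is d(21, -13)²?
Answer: 3969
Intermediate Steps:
d(P, q) = 3*P
d(21, -13)² = (3*21)² = 63² = 3969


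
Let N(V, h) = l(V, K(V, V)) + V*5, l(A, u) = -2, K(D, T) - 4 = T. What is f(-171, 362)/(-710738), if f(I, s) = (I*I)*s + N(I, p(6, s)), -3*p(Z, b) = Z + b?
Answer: -1512055/101534 ≈ -14.892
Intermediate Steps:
K(D, T) = 4 + T
p(Z, b) = -Z/3 - b/3 (p(Z, b) = -(Z + b)/3 = -Z/3 - b/3)
N(V, h) = -2 + 5*V (N(V, h) = -2 + V*5 = -2 + 5*V)
f(I, s) = -2 + 5*I + s*I² (f(I, s) = (I*I)*s + (-2 + 5*I) = I²*s + (-2 + 5*I) = s*I² + (-2 + 5*I) = -2 + 5*I + s*I²)
f(-171, 362)/(-710738) = (-2 + 5*(-171) + 362*(-171)²)/(-710738) = (-2 - 855 + 362*29241)*(-1/710738) = (-2 - 855 + 10585242)*(-1/710738) = 10584385*(-1/710738) = -1512055/101534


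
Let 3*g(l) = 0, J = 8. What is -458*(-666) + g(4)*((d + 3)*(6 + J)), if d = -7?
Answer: 305028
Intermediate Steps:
g(l) = 0 (g(l) = (⅓)*0 = 0)
-458*(-666) + g(4)*((d + 3)*(6 + J)) = -458*(-666) + 0*((-7 + 3)*(6 + 8)) = 305028 + 0*(-4*14) = 305028 + 0*(-56) = 305028 + 0 = 305028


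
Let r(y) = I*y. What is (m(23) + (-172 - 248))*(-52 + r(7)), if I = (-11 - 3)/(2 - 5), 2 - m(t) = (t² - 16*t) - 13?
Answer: 32828/3 ≈ 10943.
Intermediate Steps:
m(t) = 15 - t² + 16*t (m(t) = 2 - ((t² - 16*t) - 13) = 2 - (-13 + t² - 16*t) = 2 + (13 - t² + 16*t) = 15 - t² + 16*t)
I = 14/3 (I = -14/(-3) = -14*(-⅓) = 14/3 ≈ 4.6667)
r(y) = 14*y/3
(m(23) + (-172 - 248))*(-52 + r(7)) = ((15 - 1*23² + 16*23) + (-172 - 248))*(-52 + (14/3)*7) = ((15 - 1*529 + 368) - 420)*(-52 + 98/3) = ((15 - 529 + 368) - 420)*(-58/3) = (-146 - 420)*(-58/3) = -566*(-58/3) = 32828/3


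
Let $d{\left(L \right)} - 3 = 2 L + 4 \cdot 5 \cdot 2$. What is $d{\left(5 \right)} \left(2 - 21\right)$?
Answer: $-1007$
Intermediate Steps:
$d{\left(L \right)} = 43 + 2 L$ ($d{\left(L \right)} = 3 + \left(2 L + 4 \cdot 5 \cdot 2\right) = 3 + \left(2 L + 20 \cdot 2\right) = 3 + \left(2 L + 40\right) = 3 + \left(40 + 2 L\right) = 43 + 2 L$)
$d{\left(5 \right)} \left(2 - 21\right) = \left(43 + 2 \cdot 5\right) \left(2 - 21\right) = \left(43 + 10\right) \left(-19\right) = 53 \left(-19\right) = -1007$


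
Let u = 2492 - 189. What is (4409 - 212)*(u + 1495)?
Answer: 15940206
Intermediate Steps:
u = 2303
(4409 - 212)*(u + 1495) = (4409 - 212)*(2303 + 1495) = 4197*3798 = 15940206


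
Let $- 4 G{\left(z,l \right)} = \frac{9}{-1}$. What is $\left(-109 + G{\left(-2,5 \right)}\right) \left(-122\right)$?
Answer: $\frac{26047}{2} \approx 13024.0$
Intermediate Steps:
$G{\left(z,l \right)} = \frac{9}{4}$ ($G{\left(z,l \right)} = - \frac{9 \frac{1}{-1}}{4} = - \frac{9 \left(-1\right)}{4} = \left(- \frac{1}{4}\right) \left(-9\right) = \frac{9}{4}$)
$\left(-109 + G{\left(-2,5 \right)}\right) \left(-122\right) = \left(-109 + \frac{9}{4}\right) \left(-122\right) = \left(- \frac{427}{4}\right) \left(-122\right) = \frac{26047}{2}$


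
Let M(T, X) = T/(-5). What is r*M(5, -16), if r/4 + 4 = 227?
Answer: -892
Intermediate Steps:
M(T, X) = -T/5
r = 892 (r = -16 + 4*227 = -16 + 908 = 892)
r*M(5, -16) = 892*(-⅕*5) = 892*(-1) = -892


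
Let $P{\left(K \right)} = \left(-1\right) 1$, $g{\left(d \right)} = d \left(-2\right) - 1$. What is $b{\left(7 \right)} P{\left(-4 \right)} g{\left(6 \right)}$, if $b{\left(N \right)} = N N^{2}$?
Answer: $4459$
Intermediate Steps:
$g{\left(d \right)} = -1 - 2 d$ ($g{\left(d \right)} = - 2 d - 1 = -1 - 2 d$)
$P{\left(K \right)} = -1$
$b{\left(N \right)} = N^{3}$
$b{\left(7 \right)} P{\left(-4 \right)} g{\left(6 \right)} = 7^{3} \left(-1\right) \left(-1 - 12\right) = 343 \left(-1\right) \left(-1 - 12\right) = \left(-343\right) \left(-13\right) = 4459$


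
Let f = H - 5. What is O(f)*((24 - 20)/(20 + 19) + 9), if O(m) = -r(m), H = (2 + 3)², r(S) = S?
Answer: -7100/39 ≈ -182.05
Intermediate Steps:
H = 25 (H = 5² = 25)
f = 20 (f = 25 - 5 = 20)
O(m) = -m
O(f)*((24 - 20)/(20 + 19) + 9) = (-1*20)*((24 - 20)/(20 + 19) + 9) = -20*(4/39 + 9) = -20*355/39 = -7100/39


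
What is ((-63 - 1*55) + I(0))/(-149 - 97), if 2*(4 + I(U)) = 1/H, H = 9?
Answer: 2195/4428 ≈ 0.49571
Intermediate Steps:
I(U) = -71/18 (I(U) = -4 + (1/2)/9 = -4 + (1/2)*(1/9) = -4 + 1/18 = -71/18)
((-63 - 1*55) + I(0))/(-149 - 97) = ((-63 - 1*55) - 71/18)/(-149 - 97) = ((-63 - 55) - 71/18)/(-246) = (-118 - 71/18)*(-1/246) = -2195/18*(-1/246) = 2195/4428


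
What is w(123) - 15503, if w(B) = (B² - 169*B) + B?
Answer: -21038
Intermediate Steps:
w(B) = B² - 168*B
w(123) - 15503 = 123*(-168 + 123) - 15503 = 123*(-45) - 15503 = -5535 - 15503 = -21038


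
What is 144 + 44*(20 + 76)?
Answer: 4368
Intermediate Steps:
144 + 44*(20 + 76) = 144 + 44*96 = 144 + 4224 = 4368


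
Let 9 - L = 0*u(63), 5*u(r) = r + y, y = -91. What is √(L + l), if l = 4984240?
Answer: √4984249 ≈ 2232.5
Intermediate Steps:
u(r) = -91/5 + r/5 (u(r) = (r - 91)/5 = (-91 + r)/5 = -91/5 + r/5)
L = 9 (L = 9 - 0*(-91/5 + (⅕)*63) = 9 - 0*(-91/5 + 63/5) = 9 - 0*(-28)/5 = 9 - 1*0 = 9 + 0 = 9)
√(L + l) = √(9 + 4984240) = √4984249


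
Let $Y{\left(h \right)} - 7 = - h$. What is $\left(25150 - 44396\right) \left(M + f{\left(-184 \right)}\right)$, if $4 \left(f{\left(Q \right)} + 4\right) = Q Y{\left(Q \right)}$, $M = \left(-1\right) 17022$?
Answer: $496777752$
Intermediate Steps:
$Y{\left(h \right)} = 7 - h$
$M = -17022$
$f{\left(Q \right)} = -4 + \frac{Q \left(7 - Q\right)}{4}$
$\left(25150 - 44396\right) \left(M + f{\left(-184 \right)}\right) = \left(25150 - 44396\right) \left(-17022 - \left(4 - 46 \left(-7 - 184\right)\right)\right) = - 19246 \left(-17022 - \left(4 - -8786\right)\right) = - 19246 \left(-17022 - 8790\right) = \left(-19246\right) \left(-25812\right) = 496777752$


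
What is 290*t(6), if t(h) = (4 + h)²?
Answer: 29000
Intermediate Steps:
290*t(6) = 290*(4 + 6)² = 290*10² = 290*100 = 29000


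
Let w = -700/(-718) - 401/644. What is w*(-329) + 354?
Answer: 7864185/33028 ≈ 238.11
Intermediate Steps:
w = 81441/231196 (w = -700*(-1/718) - 401*1/644 = 350/359 - 401/644 = 81441/231196 ≈ 0.35226)
w*(-329) + 354 = (81441/231196)*(-329) + 354 = -3827727/33028 + 354 = 7864185/33028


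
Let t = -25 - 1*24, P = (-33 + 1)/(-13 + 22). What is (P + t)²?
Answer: 223729/81 ≈ 2762.1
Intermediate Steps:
P = -32/9 ≈ -3.5556
t = -49 (t = -25 - 24 = -49)
(P + t)² = (-32/9 - 49)² = (-473/9)² = 223729/81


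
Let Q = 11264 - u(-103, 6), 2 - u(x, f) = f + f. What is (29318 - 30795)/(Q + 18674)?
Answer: -1477/29948 ≈ -0.049319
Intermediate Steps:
u(x, f) = 2 - 2*f (u(x, f) = 2 - (f + f) = 2 - 2*f)
Q = 11274 (Q = 11264 - (2 - 2*6) = 11264 - (2 - 12) = 11264 - 1*(-10) = 11264 + 10 = 11274)
(29318 - 30795)/(Q + 18674) = (29318 - 30795)/(11274 + 18674) = -1477/29948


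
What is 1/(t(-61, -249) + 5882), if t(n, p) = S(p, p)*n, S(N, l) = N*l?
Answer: -1/3776179 ≈ -2.6482e-7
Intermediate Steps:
t(n, p) = n*p**2 (t(n, p) = (p*p)*n = p**2*n = n*p**2)
1/(t(-61, -249) + 5882) = 1/(-61*(-249)**2 + 5882) = 1/(-61*62001 + 5882) = 1/(-3782061 + 5882) = 1/(-3776179) = -1/3776179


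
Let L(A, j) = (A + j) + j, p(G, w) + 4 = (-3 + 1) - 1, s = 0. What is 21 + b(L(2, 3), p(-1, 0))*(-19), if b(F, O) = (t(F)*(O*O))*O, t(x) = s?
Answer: 21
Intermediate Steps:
t(x) = 0
p(G, w) = -7 (p(G, w) = -4 + ((-3 + 1) - 1) = -4 + (-2 - 1) = -4 - 3 = -7)
L(A, j) = A + 2*j
b(F, O) = 0 (b(F, O) = (0*(O*O))*O = (0*O²)*O = 0*O = 0)
21 + b(L(2, 3), p(-1, 0))*(-19) = 21 + 0*(-19) = 21 + 0 = 21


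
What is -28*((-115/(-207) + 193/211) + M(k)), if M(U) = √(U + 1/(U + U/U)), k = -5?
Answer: -78176/1899 - 14*I*√21 ≈ -41.167 - 64.156*I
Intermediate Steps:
M(U) = √(U + 1/(1 + U)) (M(U) = √(U + 1/(U + 1)) = √(U + 1/(1 + U)))
-28*((-115/(-207) + 193/211) + M(k)) = -28*((-115/(-207) + 193/211) + √((1 - 5*(1 - 5))/(1 - 5))) = -28*((-115*(-1/207) + 193*(1/211)) + √((1 - 5*(-4))/(-4))) = -28*((5/9 + 193/211) + √(-(1 + 20)/4)) = -28*(2792/1899 + √(-¼*21)) = -28*(2792/1899 + √(-21/4)) = -28*(2792/1899 + I*√21/2) = -78176/1899 - 14*I*√21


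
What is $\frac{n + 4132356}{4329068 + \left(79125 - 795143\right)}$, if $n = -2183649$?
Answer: $\frac{216523}{401450} \approx 0.53935$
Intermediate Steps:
$\frac{n + 4132356}{4329068 + \left(79125 - 795143\right)} = \frac{-2183649 + 4132356}{4329068 + \left(79125 - 795143\right)} = \frac{1948707}{4329068 - 716018} = \frac{1948707}{3613050} = 1948707 \cdot \frac{1}{3613050} = \frac{216523}{401450}$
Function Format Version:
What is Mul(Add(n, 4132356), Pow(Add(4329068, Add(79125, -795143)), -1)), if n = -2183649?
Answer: Rational(216523, 401450) ≈ 0.53935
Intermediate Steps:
Mul(Add(n, 4132356), Pow(Add(4329068, Add(79125, -795143)), -1)) = Mul(Add(-2183649, 4132356), Pow(Add(4329068, Add(79125, -795143)), -1)) = Mul(1948707, Pow(Add(4329068, -716018), -1)) = Mul(1948707, Pow(3613050, -1)) = Mul(1948707, Rational(1, 3613050)) = Rational(216523, 401450)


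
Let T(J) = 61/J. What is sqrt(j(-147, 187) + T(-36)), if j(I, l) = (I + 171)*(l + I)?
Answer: sqrt(34499)/6 ≈ 30.957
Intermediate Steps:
j(I, l) = (171 + I)*(I + l)
sqrt(j(-147, 187) + T(-36)) = sqrt(((-147)**2 + 171*(-147) + 171*187 - 147*187) + 61/(-36)) = sqrt((21609 - 25137 + 31977 - 27489) + 61*(-1/36)) = sqrt(960 - 61/36) = sqrt(34499/36) = sqrt(34499)/6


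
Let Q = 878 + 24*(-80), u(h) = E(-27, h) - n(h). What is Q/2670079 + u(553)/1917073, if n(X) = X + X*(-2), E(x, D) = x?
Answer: -593128512/5118736358767 ≈ -0.00011587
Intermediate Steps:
n(X) = -X (n(X) = X - 2*X = -X)
u(h) = -27 + h (u(h) = -27 - (-1)*h = -27 + h)
Q = -1042 (Q = 878 - 1920 = -1042)
Q/2670079 + u(553)/1917073 = -1042/2670079 + (-27 + 553)/1917073 = -1042*1/2670079 + 526*(1/1917073) = -1042/2670079 + 526/1917073 = -593128512/5118736358767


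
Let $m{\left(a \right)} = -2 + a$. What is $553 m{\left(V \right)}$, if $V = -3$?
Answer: $-2765$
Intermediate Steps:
$553 m{\left(V \right)} = 553 \left(-2 - 3\right) = 553 \left(-5\right) = -2765$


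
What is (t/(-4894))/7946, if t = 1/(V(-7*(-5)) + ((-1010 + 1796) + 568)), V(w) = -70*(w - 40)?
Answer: -1/66264681696 ≈ -1.5091e-11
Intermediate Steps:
V(w) = 2800 - 70*w (V(w) = -70*(-40 + w) = 2800 - 70*w)
t = 1/1704 (t = 1/((2800 - (-490)*(-5)) + ((-1010 + 1796) + 568)) = 1/((2800 - 70*35) + (786 + 568)) = 1/((2800 - 2450) + 1354) = 1/(350 + 1354) = 1/1704 ≈ 0.00058685)
(t/(-4894))/7946 = ((1/1704)/(-4894))/7946 = ((1/1704)*(-1/4894))*(1/7946) = -1/8339376*1/7946 = -1/66264681696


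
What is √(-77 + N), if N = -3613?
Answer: 3*I*√410 ≈ 60.745*I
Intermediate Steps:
√(-77 + N) = √(-77 - 3613) = √(-3690) = 3*I*√410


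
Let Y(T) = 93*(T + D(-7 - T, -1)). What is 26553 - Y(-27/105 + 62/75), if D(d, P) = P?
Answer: 4653781/175 ≈ 26593.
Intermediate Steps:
Y(T) = -93 + 93*T (Y(T) = 93*(T - 1) = 93*(-1 + T) = -93 + 93*T)
26553 - Y(-27/105 + 62/75) = 26553 - (-93 + 93*(-27/105 + 62/75)) = 26553 - (-93 + 93*(-27*1/105 + 62*(1/75))) = 26553 - (-93 + 93*(-9/35 + 62/75)) = 26553 - (-93 + 93*(299/525)) = 26553 - (-93 + 9269/175) = 26553 - 1*(-7006/175) = 26553 + 7006/175 = 4653781/175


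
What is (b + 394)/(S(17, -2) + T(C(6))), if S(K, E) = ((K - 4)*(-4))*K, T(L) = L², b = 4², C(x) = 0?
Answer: -205/442 ≈ -0.46380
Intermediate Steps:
b = 16
S(K, E) = K*(16 - 4*K) (S(K, E) = ((-4 + K)*(-4))*K = (16 - 4*K)*K = K*(16 - 4*K))
(b + 394)/(S(17, -2) + T(C(6))) = (16 + 394)/(4*17*(4 - 1*17) + 0²) = 410/(4*17*(4 - 17) + 0) = 410/(4*17*(-13) + 0) = 410/(-884 + 0) = 410/(-884) = 410*(-1/884) = -205/442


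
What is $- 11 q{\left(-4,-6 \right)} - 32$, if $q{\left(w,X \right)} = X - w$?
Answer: $-10$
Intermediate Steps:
$- 11 q{\left(-4,-6 \right)} - 32 = - 11 \left(-6 - -4\right) - 32 = - 11 \left(-6 + 4\right) - 32 = \left(-11\right) \left(-2\right) - 32 = 22 - 32 = -10$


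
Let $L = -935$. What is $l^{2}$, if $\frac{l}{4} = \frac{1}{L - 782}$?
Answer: $\frac{16}{2948089} \approx 5.4272 \cdot 10^{-6}$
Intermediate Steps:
$l = - \frac{4}{1717}$ ($l = \frac{4}{-935 - 782} = \frac{4}{-1717} = 4 \left(- \frac{1}{1717}\right) = - \frac{4}{1717} \approx -0.0023296$)
$l^{2} = \left(- \frac{4}{1717}\right)^{2} = \frac{16}{2948089}$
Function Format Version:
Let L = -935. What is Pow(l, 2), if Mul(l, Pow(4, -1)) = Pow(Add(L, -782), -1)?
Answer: Rational(16, 2948089) ≈ 5.4272e-6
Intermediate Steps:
l = Rational(-4, 1717) (l = Mul(4, Pow(Add(-935, -782), -1)) = Mul(4, Pow(-1717, -1)) = Mul(4, Rational(-1, 1717)) = Rational(-4, 1717) ≈ -0.0023296)
Pow(l, 2) = Pow(Rational(-4, 1717), 2) = Rational(16, 2948089)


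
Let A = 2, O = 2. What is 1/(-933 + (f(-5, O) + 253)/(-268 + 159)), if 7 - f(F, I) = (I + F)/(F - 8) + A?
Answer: -1417/1325412 ≈ -0.0010691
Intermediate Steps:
f(F, I) = 5 - (F + I)/(-8 + F) (f(F, I) = 7 - ((I + F)/(F - 8) + 2) = 7 - ((F + I)/(-8 + F) + 2) = 7 - (2 + (F + I)/(-8 + F)) = 7 + (-2 - (F + I)/(-8 + F)) = 5 - (F + I)/(-8 + F))
1/(-933 + (f(-5, O) + 253)/(-268 + 159)) = 1/(-933 + ((-40 - 1*2 + 4*(-5))/(-8 - 5) + 253)/(-268 + 159)) = 1/(-933 + ((-40 - 2 - 20)/(-13) + 253)/(-109)) = 1/(-933 + (-1/13*(-62) + 253)*(-1/109)) = 1/(-933 + (62/13 + 253)*(-1/109)) = 1/(-933 + (3351/13)*(-1/109)) = 1/(-933 - 3351/1417) = 1/(-1325412/1417) = -1417/1325412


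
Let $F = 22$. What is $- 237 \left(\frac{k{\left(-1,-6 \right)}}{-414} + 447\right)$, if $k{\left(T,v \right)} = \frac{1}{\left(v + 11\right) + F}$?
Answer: $- \frac{394728635}{3726} \approx -1.0594 \cdot 10^{5}$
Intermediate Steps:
$k{\left(T,v \right)} = \frac{1}{33 + v}$ ($k{\left(T,v \right)} = \frac{1}{\left(v + 11\right) + 22} = \frac{1}{\left(11 + v\right) + 22} = \frac{1}{33 + v}$)
$- 237 \left(\frac{k{\left(-1,-6 \right)}}{-414} + 447\right) = - 237 \left(\frac{1}{\left(33 - 6\right) \left(-414\right)} + 447\right) = - 237 \left(\frac{1}{27} \left(- \frac{1}{414}\right) + 447\right) = - 237 \left(- \frac{1}{11178} + 447\right) = \left(-237\right) \frac{4996565}{11178} = - \frac{394728635}{3726}$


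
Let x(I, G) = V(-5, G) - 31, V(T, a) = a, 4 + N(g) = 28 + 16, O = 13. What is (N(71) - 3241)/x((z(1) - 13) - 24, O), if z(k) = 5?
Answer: 1067/6 ≈ 177.83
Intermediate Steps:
N(g) = 40 (N(g) = -4 + (28 + 16) = -4 + 44 = 40)
x(I, G) = -31 + G (x(I, G) = G - 31 = -31 + G)
(N(71) - 3241)/x((z(1) - 13) - 24, O) = (40 - 3241)/(-31 + 13) = -3201/(-18) = -3201*(-1/18) = 1067/6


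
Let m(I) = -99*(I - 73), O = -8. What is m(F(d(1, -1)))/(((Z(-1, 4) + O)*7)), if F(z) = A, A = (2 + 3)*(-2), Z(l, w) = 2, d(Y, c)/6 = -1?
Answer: -2739/14 ≈ -195.64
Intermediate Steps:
d(Y, c) = -6 (d(Y, c) = 6*(-1) = -6)
A = -10 (A = 5*(-2) = -10)
F(z) = -10
m(I) = 7227 - 99*I (m(I) = -99*(-73 + I) = 7227 - 99*I)
m(F(d(1, -1)))/(((Z(-1, 4) + O)*7)) = (7227 - 99*(-10))/(((2 - 8)*7)) = (7227 + 990)/((-6*7)) = 8217/(-42) = 8217*(-1/42) = -2739/14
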